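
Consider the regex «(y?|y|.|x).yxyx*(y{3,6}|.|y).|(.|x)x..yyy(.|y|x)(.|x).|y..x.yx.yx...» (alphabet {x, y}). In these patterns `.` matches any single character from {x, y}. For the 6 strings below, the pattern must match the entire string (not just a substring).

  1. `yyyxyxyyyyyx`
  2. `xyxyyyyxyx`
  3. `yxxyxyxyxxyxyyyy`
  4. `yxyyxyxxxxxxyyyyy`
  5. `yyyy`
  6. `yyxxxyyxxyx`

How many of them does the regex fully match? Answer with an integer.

1 → match
2 → no match
3 → no match
4 → no match
5 → no match
6 → no match
Total matched: 1

1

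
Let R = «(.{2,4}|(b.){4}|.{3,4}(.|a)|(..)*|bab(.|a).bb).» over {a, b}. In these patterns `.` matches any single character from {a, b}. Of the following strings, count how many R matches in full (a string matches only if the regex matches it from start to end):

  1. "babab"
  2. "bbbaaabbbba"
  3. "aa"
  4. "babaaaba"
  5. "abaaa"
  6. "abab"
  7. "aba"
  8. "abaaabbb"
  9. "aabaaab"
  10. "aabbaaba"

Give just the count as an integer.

6

1. "babab" → match
2. "bbbaaabbbba" → match
3. "aa" → no match
4. "babaaaba" → no match
5. "abaaa" → match
6. "abab" → match
7. "aba" → match
8. "abaaabbb" → no match
9. "aabaaab" → match
10. "aabbaaba" → no match
Total matched: 6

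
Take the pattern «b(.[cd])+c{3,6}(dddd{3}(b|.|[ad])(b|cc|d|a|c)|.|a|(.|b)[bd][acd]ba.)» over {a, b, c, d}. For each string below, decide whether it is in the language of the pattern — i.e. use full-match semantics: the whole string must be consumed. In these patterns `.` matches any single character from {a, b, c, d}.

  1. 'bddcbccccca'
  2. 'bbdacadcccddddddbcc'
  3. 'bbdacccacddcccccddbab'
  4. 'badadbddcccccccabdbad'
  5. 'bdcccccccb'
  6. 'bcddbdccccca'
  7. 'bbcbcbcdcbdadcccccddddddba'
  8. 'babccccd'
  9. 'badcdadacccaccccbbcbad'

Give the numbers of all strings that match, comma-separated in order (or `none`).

1. 'bddcbccccca' → no match
2 → match
3 → match
4 → match
5. 'bdcccccccb' → match
6. 'bcddbdccccca' → no match
7 → match
8. 'babccccd' → no match
9 → match

2, 3, 4, 5, 7, 9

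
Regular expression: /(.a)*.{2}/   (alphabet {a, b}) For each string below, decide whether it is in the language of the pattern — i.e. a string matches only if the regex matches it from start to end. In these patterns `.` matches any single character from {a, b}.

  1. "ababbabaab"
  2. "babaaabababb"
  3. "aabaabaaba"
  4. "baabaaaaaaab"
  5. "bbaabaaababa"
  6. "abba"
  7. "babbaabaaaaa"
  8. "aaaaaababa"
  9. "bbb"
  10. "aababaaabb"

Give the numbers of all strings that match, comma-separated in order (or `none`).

2, 8, 10

1 → no match
2 → match
3 → no match
4 → no match
5 → no match
6 → no match
7 → no match
8 → match
9 → no match
10 → match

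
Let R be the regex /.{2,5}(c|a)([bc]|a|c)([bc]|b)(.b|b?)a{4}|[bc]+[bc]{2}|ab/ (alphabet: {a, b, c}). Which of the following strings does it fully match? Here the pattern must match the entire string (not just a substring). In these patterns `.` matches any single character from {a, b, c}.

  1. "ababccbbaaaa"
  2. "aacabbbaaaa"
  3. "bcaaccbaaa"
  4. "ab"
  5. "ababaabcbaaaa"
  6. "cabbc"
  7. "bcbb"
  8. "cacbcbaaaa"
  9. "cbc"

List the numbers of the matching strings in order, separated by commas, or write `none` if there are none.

1, 2, 4, 5, 7, 8, 9

1 → match
2 → match
3 → no match
4 → match
5 → match
6 → no match
7 → match
8 → match
9 → match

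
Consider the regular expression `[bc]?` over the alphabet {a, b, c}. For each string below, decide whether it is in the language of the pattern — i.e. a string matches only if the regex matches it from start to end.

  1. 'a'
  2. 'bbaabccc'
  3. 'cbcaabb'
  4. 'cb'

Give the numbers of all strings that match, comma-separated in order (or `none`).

1. 'a' → no match
2. 'bbaabccc' → no match
3. 'cbcaabb' → no match
4. 'cb' → no match

none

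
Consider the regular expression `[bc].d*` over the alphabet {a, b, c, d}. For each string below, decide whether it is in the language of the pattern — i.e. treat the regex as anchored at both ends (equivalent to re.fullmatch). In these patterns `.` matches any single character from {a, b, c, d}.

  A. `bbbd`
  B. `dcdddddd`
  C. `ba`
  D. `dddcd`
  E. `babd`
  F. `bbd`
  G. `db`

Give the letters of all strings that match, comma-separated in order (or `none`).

A. `bbbd` → no match
B. `dcdddddd` → no match
C. `ba` → match
D. `dddcd` → no match
E. `babd` → no match
F. `bbd` → match
G. `db` → no match

C, F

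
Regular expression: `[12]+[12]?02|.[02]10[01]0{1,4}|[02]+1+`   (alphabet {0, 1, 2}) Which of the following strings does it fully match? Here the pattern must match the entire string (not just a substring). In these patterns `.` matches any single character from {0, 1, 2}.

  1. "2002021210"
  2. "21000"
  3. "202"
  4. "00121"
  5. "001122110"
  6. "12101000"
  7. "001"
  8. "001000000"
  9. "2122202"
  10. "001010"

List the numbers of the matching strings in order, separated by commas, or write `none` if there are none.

3, 6, 7, 8, 9, 10

1 → no match
2 → no match
3 → match
4 → no match
5 → no match
6 → match
7 → match
8 → match
9 → match
10 → match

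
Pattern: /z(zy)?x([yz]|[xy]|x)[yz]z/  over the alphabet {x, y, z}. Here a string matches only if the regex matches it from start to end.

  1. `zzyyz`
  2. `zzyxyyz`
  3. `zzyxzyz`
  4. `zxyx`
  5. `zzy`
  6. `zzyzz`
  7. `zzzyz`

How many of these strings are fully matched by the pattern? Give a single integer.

2

1 → no match
2 → match
3 → match
4 → no match — must end with `z`
5 → no match — must end with `z`
6 → no match
7 → no match
Total matched: 2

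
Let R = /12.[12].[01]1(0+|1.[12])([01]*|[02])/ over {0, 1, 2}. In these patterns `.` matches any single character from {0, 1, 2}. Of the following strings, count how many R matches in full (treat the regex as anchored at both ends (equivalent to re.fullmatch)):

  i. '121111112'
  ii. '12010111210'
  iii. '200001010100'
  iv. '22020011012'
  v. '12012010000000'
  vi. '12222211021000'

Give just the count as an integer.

i. '121111112' → no match
ii. '12010111210' → match
iii. '200001010100' → no match — must start with '12'
iv. '22020011012' → no match — must start with '12'
v → match
vi → no match
Total matched: 2

2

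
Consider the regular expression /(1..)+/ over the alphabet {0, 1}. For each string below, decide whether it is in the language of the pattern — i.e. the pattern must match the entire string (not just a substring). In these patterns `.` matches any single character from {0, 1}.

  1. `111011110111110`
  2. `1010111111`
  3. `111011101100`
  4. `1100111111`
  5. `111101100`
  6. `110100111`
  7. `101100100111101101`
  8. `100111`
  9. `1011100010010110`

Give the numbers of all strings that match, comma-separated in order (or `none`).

1 → no match
2 → no match
3 → no match
4 → no match
5 → match
6 → match
7 → match
8 → match
9 → no match

5, 6, 7, 8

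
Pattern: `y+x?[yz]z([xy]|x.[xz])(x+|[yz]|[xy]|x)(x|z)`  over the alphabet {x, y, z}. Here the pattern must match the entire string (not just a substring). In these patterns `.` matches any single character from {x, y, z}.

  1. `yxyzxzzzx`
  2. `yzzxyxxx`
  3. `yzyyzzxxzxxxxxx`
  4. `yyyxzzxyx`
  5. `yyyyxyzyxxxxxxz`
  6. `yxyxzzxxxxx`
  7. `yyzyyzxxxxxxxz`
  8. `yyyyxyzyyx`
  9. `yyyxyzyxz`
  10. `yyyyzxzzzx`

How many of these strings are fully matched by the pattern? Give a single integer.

1 → match
2 → match
3 → no match
4 → match
5 → match
6 → no match
7 → no match
8 → match
9 → match
10 → match
Total matched: 7

7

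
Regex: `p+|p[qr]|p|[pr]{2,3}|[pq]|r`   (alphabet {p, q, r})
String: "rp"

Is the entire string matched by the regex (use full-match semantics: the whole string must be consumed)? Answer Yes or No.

Yes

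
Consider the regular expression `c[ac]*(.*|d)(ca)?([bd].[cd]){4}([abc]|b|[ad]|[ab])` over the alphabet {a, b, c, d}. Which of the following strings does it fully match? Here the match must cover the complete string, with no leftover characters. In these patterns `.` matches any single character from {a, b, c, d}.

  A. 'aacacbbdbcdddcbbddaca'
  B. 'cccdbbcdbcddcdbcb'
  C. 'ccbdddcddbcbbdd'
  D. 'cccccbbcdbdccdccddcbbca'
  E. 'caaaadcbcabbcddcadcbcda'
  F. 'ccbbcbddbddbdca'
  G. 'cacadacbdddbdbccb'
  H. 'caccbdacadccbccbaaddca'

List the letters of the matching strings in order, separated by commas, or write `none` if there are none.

A → no match — must start with 'c'
B → match
C → match
D → match
E → no match
F → match
G → match
H → no match

B, C, D, F, G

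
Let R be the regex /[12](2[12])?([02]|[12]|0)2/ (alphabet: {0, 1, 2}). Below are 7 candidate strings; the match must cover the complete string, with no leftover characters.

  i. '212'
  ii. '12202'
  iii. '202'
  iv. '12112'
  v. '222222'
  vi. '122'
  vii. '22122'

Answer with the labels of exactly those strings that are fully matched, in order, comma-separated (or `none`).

i, ii, iii, iv, vi, vii

i → match
ii → match
iii → match
iv → match
v → no match
vi → match
vii → match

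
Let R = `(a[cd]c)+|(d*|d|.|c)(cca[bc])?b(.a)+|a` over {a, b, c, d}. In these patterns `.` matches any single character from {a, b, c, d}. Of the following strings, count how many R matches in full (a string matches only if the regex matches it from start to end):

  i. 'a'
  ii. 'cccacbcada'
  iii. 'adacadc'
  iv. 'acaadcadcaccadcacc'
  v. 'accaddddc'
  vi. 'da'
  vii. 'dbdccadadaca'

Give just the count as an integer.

2

i → match
ii → match
iii → no match
iv → no match
v → no match
vi → no match
vii → no match
Total matched: 2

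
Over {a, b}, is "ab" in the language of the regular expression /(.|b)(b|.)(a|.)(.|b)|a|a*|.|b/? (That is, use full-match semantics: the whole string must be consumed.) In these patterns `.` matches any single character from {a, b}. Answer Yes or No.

No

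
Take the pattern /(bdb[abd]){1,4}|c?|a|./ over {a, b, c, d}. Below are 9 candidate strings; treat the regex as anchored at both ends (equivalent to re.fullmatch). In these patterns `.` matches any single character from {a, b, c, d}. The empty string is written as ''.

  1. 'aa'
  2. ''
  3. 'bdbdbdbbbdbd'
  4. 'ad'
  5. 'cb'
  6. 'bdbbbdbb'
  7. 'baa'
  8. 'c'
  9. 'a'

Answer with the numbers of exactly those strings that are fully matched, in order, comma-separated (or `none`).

1. 'aa' → no match
2. '' → match
3. 'bdbdbdbbbdbd' → match
4. 'ad' → no match
5. 'cb' → no match
6. 'bdbbbdbb' → match
7. 'baa' → no match
8. 'c' → match
9. 'a' → match

2, 3, 6, 8, 9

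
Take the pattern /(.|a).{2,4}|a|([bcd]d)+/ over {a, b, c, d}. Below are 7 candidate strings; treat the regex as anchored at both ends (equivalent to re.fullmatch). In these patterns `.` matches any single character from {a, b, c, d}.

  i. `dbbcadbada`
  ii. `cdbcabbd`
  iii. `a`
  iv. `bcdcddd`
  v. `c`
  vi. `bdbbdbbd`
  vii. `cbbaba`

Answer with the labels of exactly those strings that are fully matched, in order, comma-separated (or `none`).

iii

i → no match
ii → no match
iii → match
iv → no match
v → no match
vi → no match
vii → no match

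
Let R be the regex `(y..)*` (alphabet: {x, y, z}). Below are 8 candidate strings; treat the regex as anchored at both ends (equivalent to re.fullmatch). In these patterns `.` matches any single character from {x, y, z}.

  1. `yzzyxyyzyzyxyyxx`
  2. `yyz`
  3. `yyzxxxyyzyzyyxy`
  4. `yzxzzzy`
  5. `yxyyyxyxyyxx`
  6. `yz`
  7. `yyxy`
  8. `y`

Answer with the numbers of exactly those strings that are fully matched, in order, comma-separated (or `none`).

2, 5

1 → no match
2. `yyz` → match
3 → no match
4. `yzxzzzy` → no match
5. `yxyyyxyxyyxx` → match
6. `yz` → no match
7. `yyxy` → no match
8. `y` → no match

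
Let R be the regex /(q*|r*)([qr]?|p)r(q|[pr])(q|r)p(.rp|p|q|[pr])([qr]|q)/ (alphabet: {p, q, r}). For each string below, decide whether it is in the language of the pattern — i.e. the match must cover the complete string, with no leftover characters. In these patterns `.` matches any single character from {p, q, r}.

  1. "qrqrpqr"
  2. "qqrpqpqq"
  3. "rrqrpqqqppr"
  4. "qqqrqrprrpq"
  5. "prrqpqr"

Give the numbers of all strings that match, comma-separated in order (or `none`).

1. "qrqrpqr" → match
2. "qqrpqpqq" → match
3. "rrqrpqqqppr" → no match
4. "qqqrqrprrpq" → match
5. "prrqpqr" → match

1, 2, 4, 5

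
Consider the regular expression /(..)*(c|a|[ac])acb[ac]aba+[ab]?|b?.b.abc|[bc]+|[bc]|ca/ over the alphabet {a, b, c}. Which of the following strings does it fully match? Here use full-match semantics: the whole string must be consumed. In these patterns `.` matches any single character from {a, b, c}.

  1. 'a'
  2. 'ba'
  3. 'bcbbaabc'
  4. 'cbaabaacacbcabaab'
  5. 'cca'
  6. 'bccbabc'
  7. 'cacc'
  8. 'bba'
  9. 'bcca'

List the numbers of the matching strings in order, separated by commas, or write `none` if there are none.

1 → no match
2 → no match
3 → no match
4 → no match
5 → no match
6 → no match
7 → no match
8 → no match
9 → no match

none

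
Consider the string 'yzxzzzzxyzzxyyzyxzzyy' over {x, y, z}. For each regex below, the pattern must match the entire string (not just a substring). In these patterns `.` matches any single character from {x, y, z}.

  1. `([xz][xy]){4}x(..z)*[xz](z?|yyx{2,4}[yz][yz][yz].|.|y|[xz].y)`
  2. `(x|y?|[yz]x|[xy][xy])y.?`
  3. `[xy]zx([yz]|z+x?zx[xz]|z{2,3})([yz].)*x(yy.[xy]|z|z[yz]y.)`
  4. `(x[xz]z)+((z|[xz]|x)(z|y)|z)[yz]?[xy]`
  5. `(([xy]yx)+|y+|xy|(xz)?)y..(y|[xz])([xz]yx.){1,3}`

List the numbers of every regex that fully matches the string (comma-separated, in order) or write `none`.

3

1 → no match
2 → no match
3 → match
4 → no match — must start with 'x'
5 → no match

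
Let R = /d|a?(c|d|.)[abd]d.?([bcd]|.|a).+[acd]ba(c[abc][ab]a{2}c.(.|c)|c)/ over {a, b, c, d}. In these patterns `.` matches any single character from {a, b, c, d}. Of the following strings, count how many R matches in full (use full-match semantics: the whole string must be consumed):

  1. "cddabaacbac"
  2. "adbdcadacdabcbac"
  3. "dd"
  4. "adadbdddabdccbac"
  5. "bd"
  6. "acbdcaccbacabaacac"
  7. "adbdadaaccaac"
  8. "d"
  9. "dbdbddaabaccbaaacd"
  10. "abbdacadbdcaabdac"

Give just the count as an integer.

1 → match
2 → match
3 → no match
4 → match
5 → no match
6 → match
7 → no match
8 → match
9 → no match
10 → no match
Total matched: 5

5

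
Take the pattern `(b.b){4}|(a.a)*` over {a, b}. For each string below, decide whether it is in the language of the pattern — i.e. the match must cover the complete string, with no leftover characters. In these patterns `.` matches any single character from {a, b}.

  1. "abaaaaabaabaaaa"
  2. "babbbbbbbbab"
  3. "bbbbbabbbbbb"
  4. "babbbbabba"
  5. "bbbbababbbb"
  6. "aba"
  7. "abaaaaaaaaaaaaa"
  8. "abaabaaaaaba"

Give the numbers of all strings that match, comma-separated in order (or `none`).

1 → match
2. "babbbbbbbbab" → match
3. "bbbbbabbbbbb" → no match
4. "babbbbabba" → no match
5. "bbbbababbbb" → no match
6. "aba" → match
7 → match
8. "abaabaaaaaba" → match

1, 2, 6, 7, 8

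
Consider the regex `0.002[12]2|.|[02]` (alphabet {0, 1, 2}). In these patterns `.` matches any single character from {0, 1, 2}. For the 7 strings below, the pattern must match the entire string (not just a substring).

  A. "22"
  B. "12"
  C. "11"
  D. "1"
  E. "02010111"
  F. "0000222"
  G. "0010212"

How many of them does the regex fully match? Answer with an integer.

2

A → no match
B → no match
C → no match
D → match
E → no match
F → match
G → no match
Total matched: 2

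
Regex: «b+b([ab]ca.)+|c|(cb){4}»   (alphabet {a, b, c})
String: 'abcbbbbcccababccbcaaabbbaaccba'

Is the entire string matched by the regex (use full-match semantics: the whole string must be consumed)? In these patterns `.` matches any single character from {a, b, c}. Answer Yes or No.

No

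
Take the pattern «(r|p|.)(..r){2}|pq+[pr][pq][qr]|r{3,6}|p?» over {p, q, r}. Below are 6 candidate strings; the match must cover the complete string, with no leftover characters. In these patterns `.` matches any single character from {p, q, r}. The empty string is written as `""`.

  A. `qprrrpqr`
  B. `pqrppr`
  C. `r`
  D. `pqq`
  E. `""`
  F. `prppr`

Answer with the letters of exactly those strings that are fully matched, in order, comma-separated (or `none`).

E

A. `qprrrpqr` → no match
B. `pqrppr` → no match
C. `r` → no match
D. `pqq` → no match
E. `""` → match
F. `prppr` → no match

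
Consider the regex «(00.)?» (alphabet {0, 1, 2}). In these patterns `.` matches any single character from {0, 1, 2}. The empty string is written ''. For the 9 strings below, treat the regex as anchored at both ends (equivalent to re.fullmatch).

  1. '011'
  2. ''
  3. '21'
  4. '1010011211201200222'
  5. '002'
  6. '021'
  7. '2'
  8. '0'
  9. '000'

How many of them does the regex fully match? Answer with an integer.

1. '011' → no match
2. '' → match
3. '21' → no match
4 → no match
5. '002' → match
6. '021' → no match
7. '2' → no match
8. '0' → no match
9. '000' → match
Total matched: 3

3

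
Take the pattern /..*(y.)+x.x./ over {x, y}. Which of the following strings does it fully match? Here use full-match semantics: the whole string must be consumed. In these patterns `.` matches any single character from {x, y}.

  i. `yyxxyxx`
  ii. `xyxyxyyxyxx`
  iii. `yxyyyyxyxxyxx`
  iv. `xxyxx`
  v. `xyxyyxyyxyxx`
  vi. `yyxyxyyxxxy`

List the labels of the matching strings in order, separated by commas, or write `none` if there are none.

i, ii, iii, v, vi

i. `yyxxyxx` → match
ii. `xyxyxyyxyxx` → match
iii → match
iv. `xxyxx` → no match
v. `xyxyyxyyxyxx` → match
vi. `yyxyxyyxxxy` → match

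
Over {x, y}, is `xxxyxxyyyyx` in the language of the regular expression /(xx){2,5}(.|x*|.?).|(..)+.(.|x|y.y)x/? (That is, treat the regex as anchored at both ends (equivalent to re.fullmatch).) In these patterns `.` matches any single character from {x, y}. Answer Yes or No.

Yes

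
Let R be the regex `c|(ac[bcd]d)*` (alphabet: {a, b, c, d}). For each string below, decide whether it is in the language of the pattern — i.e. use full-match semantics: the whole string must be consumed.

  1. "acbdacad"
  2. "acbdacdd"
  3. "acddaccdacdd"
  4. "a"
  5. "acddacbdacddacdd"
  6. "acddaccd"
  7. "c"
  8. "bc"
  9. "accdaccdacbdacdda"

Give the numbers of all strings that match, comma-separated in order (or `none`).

1 → no match
2 → match
3 → match
4 → no match
5 → match
6 → match
7 → match
8 → no match
9 → no match

2, 3, 5, 6, 7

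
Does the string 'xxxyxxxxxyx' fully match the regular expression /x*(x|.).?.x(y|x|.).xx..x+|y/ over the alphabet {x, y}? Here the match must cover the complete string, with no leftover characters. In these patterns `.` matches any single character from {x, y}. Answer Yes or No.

No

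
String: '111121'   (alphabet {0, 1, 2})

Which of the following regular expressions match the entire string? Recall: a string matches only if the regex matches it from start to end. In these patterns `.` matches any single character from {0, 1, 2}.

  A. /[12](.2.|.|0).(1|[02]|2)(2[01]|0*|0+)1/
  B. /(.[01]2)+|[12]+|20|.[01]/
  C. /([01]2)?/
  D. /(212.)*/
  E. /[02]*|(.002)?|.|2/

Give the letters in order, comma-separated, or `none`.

A → no match
B → match
C → no match
D → no match
E → no match

B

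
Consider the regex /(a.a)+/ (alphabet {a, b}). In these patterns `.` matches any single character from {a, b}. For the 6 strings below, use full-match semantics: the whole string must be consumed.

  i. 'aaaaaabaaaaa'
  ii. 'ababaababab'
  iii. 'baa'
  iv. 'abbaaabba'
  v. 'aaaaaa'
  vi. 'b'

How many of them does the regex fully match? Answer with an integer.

i → no match
ii → no match — must end with 'a'
iii → no match — must start with 'a'
iv → no match
v → match
vi → no match — must start with 'a'
Total matched: 1

1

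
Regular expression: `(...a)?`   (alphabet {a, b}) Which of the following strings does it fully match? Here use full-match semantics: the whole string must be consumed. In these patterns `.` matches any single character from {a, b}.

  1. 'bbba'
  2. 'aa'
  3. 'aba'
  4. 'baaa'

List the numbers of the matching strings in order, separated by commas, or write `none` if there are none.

1, 4

1. 'bbba' → match
2. 'aa' → no match
3. 'aba' → no match
4. 'baaa' → match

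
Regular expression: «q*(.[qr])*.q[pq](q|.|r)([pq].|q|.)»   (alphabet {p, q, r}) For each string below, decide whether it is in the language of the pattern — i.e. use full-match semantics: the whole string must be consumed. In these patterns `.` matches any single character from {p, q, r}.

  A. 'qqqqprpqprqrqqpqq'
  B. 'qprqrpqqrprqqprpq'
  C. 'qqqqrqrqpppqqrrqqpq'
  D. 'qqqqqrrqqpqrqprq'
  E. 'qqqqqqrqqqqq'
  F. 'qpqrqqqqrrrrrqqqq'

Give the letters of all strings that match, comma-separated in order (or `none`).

A, B, D, E

A → match
B → match
C → no match
D → match
E → match
F → no match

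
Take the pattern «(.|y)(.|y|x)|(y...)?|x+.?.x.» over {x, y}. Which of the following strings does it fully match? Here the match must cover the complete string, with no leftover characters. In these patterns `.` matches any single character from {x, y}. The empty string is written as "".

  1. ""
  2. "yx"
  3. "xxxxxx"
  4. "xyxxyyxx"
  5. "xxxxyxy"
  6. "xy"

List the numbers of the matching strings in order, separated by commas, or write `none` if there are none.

1 → match
2 → match
3 → match
4 → no match
5 → match
6 → match

1, 2, 3, 5, 6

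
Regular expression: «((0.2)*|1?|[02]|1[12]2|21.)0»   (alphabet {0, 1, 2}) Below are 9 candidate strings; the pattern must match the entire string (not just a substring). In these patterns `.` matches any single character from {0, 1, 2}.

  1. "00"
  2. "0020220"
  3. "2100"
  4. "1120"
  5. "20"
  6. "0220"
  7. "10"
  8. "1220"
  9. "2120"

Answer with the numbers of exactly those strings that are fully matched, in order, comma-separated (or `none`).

1 → match
2 → match
3 → match
4 → match
5 → match
6 → match
7 → match
8 → match
9 → match

1, 2, 3, 4, 5, 6, 7, 8, 9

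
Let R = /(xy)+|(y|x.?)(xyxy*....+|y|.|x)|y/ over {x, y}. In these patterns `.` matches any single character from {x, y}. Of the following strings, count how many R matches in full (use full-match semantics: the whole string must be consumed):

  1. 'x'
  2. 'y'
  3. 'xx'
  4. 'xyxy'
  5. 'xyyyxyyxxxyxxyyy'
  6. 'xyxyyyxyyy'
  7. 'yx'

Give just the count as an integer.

4

1 → no match
2 → match
3 → match
4 → match
5 → no match
6 → no match
7 → match
Total matched: 4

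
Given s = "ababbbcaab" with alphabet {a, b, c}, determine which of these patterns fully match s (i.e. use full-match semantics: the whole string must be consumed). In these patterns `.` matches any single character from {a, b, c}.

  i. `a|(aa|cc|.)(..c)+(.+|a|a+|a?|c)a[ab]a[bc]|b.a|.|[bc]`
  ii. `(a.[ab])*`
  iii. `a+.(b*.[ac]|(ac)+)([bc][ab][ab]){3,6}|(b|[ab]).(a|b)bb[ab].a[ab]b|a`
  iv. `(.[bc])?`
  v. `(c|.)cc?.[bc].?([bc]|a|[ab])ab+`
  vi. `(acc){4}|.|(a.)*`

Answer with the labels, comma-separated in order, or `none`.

iii

i → no match
ii → no match
iii → match
iv → no match
v → no match
vi → no match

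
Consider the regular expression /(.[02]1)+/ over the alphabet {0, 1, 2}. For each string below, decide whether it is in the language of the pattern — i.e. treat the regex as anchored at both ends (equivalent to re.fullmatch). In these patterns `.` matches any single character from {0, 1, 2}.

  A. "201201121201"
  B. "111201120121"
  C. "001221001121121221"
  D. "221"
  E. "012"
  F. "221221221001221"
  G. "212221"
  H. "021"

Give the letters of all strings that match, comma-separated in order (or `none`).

A → match
B → no match
C → match
D → match
E → no match — must end with "1"
F → match
G → no match
H → match

A, C, D, F, H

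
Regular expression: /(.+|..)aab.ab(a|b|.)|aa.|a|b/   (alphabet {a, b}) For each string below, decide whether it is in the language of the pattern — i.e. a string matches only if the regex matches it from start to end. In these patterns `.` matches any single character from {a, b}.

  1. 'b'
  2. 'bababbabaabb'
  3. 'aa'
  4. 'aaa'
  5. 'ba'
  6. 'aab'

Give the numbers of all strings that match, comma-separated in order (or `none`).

1 → match
2 → no match
3 → no match
4 → match
5 → no match
6 → match

1, 4, 6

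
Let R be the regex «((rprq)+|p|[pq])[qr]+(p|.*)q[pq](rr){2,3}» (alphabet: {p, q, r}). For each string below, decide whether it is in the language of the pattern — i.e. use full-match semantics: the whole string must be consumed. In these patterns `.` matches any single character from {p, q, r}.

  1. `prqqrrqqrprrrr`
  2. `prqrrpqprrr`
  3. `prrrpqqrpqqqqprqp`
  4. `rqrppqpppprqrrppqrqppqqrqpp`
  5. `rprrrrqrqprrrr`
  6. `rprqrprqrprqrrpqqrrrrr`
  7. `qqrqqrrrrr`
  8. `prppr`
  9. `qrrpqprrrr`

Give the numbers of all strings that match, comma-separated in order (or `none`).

1 → no match
2. `prqrrpqprrr` → no match
3 → no match — must end with `rr`
4 → no match — must end with `rr`
5 → no match
6 → no match
7. `qqrqqrrrrr` → no match
8. `prppr` → no match — must end with `rr`
9. `qrrpqprrrr` → match

9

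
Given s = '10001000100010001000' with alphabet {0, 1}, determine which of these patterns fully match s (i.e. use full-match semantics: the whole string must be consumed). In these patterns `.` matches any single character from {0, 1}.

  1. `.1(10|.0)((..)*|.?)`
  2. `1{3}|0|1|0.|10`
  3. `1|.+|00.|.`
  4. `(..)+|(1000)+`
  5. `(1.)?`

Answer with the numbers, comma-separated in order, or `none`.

1 → no match
2 → no match
3 → match
4 → match
5 → no match

3, 4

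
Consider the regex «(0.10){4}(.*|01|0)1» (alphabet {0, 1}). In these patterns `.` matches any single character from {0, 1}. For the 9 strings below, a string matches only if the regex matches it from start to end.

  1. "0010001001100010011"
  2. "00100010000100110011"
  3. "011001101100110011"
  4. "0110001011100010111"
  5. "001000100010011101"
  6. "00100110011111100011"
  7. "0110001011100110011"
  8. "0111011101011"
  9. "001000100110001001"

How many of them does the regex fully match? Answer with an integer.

1 → match
2 → no match
3 → no match
4 → no match
5 → no match
6 → no match
7 → no match
8 → no match
9 → match
Total matched: 2

2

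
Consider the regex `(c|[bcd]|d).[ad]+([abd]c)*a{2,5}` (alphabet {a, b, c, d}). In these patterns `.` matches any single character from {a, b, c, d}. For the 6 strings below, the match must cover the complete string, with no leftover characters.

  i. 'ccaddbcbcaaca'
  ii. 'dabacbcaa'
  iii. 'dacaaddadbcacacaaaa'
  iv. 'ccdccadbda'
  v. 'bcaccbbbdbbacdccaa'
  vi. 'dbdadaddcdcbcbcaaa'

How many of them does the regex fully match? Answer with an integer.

1

i → no match
ii. 'dabacbcaa' → no match
iii → no match
iv. 'ccdccadbda' → no match
v → no match
vi → match
Total matched: 1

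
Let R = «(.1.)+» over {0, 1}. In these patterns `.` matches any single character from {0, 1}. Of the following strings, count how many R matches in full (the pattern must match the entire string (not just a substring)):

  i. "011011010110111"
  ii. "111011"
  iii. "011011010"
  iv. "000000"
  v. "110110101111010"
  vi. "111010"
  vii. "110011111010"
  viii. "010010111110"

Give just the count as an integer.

6

i → match
ii. "111011" → match
iii. "011011010" → match
iv. "000000" → no match
v → no match
vi. "111010" → match
vii. "110011111010" → match
viii. "010010111110" → match
Total matched: 6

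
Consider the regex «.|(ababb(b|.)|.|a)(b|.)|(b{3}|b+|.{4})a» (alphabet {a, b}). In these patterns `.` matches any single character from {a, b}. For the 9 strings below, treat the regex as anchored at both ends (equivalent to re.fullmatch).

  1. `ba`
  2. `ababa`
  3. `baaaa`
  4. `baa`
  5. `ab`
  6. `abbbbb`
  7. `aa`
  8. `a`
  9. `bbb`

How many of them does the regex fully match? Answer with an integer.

6

1. `ba` → match
2. `ababa` → match
3. `baaaa` → match
4. `baa` → no match
5. `ab` → match
6. `abbbbb` → no match
7. `aa` → match
8. `a` → match
9. `bbb` → no match
Total matched: 6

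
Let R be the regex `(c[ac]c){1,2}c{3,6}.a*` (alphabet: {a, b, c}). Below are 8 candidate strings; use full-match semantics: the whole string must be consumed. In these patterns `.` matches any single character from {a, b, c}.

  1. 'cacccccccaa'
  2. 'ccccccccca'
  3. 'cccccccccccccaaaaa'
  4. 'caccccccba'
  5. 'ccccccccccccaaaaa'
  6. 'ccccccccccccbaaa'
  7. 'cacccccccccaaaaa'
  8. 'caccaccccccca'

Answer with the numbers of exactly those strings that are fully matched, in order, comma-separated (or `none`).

1 → match
2 → match
3 → match
4 → match
5 → match
6 → match
7 → match
8 → match

1, 2, 3, 4, 5, 6, 7, 8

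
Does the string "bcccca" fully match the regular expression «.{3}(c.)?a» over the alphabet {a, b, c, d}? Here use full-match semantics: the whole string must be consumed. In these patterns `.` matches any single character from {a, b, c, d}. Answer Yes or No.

Yes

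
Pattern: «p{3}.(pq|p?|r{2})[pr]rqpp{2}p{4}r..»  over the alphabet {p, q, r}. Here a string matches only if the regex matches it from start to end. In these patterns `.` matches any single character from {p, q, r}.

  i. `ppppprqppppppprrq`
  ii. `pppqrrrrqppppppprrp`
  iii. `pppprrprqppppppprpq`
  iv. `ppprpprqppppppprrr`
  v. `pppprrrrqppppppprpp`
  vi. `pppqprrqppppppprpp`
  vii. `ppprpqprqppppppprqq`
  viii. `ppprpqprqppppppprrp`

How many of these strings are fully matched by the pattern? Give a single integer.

i → match
ii → match
iii → match
iv → match
v → match
vi → match
vii → match
viii → match
Total matched: 8

8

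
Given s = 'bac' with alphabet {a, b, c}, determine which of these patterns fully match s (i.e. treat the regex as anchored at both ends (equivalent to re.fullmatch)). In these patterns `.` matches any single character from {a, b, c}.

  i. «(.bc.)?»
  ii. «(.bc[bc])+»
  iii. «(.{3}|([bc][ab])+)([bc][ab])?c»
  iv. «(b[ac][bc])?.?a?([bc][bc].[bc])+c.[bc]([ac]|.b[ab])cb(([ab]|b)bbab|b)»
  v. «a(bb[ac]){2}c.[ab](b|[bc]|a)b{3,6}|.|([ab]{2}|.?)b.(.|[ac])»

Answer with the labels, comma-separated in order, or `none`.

i → no match
ii → no match
iii → match
iv → no match
v → match

iii, v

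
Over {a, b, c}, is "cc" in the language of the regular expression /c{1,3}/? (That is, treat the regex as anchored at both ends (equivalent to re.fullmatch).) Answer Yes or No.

Yes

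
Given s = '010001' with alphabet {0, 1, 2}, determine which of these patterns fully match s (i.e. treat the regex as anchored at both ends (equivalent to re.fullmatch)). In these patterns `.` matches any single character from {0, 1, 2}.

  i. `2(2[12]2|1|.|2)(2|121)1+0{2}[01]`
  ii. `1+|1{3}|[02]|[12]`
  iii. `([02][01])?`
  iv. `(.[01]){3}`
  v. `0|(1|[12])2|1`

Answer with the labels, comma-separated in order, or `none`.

i → no match — must start with '2'
ii → no match
iii → no match
iv → match
v → no match

iv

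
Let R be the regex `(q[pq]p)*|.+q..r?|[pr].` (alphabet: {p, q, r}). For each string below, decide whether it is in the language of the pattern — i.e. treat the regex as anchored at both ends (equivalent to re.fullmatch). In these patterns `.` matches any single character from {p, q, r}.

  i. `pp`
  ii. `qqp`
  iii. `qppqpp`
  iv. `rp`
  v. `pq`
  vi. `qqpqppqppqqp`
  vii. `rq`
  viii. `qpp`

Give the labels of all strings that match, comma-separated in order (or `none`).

i, ii, iii, iv, v, vi, vii, viii

i. `pp` → match
ii. `qqp` → match
iii. `qppqpp` → match
iv. `rp` → match
v. `pq` → match
vi. `qqpqppqppqqp` → match
vii. `rq` → match
viii. `qpp` → match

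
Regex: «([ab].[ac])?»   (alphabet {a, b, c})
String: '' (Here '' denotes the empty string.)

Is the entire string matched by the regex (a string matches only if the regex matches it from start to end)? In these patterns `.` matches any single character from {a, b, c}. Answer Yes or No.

Yes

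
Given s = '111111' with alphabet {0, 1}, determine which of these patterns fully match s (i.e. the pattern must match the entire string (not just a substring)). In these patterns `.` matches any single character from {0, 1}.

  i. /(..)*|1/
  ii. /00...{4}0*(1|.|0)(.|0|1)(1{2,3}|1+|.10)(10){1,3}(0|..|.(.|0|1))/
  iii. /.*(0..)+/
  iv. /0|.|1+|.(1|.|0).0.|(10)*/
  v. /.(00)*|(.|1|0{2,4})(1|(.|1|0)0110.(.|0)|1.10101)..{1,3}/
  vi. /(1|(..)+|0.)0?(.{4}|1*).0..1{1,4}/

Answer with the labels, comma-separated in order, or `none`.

i, iv, v

i → match
ii → no match — must start with '00'
iii → no match
iv → match
v → match
vi → no match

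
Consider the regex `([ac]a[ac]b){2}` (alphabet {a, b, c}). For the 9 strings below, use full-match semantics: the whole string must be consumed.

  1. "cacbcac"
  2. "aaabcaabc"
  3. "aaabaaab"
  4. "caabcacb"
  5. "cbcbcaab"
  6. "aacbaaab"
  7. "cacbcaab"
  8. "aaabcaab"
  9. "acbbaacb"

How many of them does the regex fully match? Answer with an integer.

1 → no match — must end with "b"
2 → no match — must end with "b"
3 → match
4 → match
5 → no match
6 → match
7 → match
8 → match
9 → no match
Total matched: 5

5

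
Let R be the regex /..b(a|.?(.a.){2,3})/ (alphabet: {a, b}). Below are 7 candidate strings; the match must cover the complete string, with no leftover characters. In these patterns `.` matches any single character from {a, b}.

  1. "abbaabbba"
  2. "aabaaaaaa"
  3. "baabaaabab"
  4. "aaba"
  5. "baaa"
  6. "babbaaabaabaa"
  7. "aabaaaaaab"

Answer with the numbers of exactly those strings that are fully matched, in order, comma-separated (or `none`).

2, 4, 6, 7

1 → no match
2 → match
3 → no match
4 → match
5 → no match
6 → match
7 → match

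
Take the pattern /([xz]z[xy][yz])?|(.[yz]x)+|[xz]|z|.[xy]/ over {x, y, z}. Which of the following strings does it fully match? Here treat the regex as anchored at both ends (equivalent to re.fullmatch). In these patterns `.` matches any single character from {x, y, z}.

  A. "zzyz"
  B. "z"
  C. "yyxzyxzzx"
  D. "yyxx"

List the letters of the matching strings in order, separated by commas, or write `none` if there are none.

A, B, C

A → match
B → match
C → match
D → no match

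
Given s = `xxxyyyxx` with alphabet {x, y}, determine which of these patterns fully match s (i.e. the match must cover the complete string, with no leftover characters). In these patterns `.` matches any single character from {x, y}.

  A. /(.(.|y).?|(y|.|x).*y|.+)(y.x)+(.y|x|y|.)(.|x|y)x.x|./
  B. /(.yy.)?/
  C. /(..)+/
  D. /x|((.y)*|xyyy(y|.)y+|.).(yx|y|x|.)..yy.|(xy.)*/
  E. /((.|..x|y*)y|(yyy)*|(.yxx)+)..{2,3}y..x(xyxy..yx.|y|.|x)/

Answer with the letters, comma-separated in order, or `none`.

C, E

A → no match
B → no match
C → match
D → no match
E → match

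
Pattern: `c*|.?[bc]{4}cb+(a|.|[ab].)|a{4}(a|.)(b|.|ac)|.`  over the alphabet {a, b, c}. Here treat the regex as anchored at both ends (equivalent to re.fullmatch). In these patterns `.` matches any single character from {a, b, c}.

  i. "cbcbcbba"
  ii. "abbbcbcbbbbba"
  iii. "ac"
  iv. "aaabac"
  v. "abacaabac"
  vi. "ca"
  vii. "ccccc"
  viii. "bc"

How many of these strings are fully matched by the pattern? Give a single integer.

i → match
ii → no match
iii → no match
iv → no match
v → no match
vi → no match
vii → match
viii → no match
Total matched: 2

2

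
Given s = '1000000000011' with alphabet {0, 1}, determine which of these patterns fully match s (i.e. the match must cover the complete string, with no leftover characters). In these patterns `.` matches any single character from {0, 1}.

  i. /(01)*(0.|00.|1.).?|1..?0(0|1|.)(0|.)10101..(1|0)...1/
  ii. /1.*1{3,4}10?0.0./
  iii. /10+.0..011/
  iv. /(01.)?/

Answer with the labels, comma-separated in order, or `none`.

iii

i → no match
ii → no match
iii → match
iv → no match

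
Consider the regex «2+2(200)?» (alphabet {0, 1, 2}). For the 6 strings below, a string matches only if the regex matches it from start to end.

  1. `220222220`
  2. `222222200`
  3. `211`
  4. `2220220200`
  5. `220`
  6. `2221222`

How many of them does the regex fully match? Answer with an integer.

1 → no match
2 → match
3 → no match
4 → no match
5 → no match
6 → no match
Total matched: 1

1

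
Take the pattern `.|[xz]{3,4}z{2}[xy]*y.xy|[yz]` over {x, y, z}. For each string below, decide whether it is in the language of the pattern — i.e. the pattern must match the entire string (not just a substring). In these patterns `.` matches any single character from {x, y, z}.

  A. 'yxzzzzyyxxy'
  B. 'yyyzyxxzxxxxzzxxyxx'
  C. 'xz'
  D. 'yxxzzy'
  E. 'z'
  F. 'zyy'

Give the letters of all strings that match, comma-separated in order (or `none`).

E

A → no match
B → no match
C → no match
D → no match
E → match
F → no match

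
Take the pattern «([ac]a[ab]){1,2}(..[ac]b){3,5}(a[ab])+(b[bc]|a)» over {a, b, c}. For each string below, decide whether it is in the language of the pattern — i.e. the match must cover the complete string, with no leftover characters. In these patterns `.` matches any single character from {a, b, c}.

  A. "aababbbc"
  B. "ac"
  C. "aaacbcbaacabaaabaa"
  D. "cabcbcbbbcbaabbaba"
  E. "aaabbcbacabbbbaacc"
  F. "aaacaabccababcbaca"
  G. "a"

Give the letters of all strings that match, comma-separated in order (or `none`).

A. "aababbbc" → no match
B. "ac" → no match
C → no match
D → no match
E → no match
F → no match
G. "a" → no match

none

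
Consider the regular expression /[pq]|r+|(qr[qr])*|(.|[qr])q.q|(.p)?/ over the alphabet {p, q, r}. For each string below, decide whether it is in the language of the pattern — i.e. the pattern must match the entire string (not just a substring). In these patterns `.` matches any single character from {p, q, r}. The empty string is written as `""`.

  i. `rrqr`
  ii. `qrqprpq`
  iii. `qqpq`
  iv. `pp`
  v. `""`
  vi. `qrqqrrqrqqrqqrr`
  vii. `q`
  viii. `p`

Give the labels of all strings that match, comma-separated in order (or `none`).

i. `rrqr` → no match
ii. `qrqprpq` → no match
iii. `qqpq` → match
iv. `pp` → match
v. `""` → match
vi → match
vii. `q` → match
viii. `p` → match

iii, iv, v, vi, vii, viii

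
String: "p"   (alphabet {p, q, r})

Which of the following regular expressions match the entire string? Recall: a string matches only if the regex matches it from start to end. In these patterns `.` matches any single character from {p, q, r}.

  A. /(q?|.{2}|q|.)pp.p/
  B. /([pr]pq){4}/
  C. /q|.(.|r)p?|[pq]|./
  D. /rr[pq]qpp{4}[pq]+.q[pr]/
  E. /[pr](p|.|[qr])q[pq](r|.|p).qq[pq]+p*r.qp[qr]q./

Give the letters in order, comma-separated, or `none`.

A → no match
B → no match — must end with "pq"
C → match
D → no match — must start with "rr"
E → no match

C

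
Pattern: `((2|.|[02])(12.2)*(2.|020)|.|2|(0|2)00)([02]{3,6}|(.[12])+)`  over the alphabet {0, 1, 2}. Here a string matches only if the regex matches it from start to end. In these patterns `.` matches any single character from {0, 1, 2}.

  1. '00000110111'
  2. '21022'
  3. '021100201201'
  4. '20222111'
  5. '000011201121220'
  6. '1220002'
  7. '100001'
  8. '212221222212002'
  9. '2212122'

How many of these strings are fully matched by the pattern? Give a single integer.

3

1 → no match
2 → no match
3 → no match
4 → no match
5 → no match
6 → match
7 → no match
8 → match
9 → match
Total matched: 3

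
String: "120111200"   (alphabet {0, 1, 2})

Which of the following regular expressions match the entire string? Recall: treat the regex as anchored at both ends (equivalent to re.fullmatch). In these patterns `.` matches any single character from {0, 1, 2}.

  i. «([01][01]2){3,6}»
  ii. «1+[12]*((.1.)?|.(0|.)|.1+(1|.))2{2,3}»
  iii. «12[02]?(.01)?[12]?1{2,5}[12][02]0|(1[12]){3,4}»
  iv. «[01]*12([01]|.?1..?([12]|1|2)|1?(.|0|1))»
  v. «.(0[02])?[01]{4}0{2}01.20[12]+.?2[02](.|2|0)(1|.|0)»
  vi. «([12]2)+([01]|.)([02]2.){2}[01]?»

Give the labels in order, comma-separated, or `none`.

i → no match — must end with "2"
ii → no match — must end with "2"
iii → match
iv → no match
v → no match
vi → no match

iii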